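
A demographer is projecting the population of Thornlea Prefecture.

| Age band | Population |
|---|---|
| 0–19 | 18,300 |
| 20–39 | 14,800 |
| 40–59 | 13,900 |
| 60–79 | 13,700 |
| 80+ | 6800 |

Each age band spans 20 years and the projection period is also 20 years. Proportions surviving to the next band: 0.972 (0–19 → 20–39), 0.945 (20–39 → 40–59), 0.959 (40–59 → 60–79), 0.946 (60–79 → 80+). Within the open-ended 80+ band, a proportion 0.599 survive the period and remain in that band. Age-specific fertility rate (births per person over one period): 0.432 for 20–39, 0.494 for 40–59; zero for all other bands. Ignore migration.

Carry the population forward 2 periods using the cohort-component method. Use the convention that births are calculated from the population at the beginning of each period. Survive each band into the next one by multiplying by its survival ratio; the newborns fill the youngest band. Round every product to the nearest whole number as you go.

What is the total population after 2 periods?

80519

Period 1.
Births: 14800 × 0.432 = 6394  |  13900 × 0.494 = 6867 — total 13261
20–39: 18300 × 0.972 = 17788
40–59: 14800 × 0.945 = 13986
60–79: 13900 × 0.959 = 13330
80+: 13700 × 0.946 + 6800 × 0.599 = 12960 + 4073 = 17033
End of period: [13261, 17788, 13986, 13330, 17033]
Period 2.
Births: 17788 × 0.432 = 7684  |  13986 × 0.494 = 6909 — total 14593
20–39: 13261 × 0.972 = 12890
40–59: 17788 × 0.945 = 16810
60–79: 13986 × 0.959 = 13413
80+: 13330 × 0.946 + 17033 × 0.599 = 12610 + 10203 = 22813
End of period: [14593, 12890, 16810, 13413, 22813]
Total after period 2: 14593 + 12890 + 16810 + 13413 + 22813 = 80519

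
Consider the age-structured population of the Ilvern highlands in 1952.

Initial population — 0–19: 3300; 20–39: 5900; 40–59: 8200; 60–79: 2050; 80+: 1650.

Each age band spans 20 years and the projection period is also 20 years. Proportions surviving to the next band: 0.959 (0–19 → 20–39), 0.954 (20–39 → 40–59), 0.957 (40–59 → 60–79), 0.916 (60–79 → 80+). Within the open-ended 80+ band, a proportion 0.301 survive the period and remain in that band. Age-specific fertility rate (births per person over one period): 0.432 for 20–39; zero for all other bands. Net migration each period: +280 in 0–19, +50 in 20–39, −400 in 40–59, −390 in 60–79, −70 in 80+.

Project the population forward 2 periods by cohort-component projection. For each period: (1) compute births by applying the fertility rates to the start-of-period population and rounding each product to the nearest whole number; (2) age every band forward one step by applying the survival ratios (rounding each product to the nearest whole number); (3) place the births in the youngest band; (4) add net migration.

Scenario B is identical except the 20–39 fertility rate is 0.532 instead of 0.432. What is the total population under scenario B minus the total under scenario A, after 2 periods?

— Period 1 —
Births: 5900 * 0.432 = 2549
20–39: 3300 * 0.959 = 3165
40–59: 5900 * 0.954 = 5629
60–79: 8200 * 0.957 = 7847
80+: 2050 * 0.916 + 1650 * 0.301 = 1878 + 497 = 2375
Net migration: 0–19 + 280 → 2829; 20–39 + 50 → 3215; 40–59 − 400 → 5229; 60–79 − 390 → 7457; 80+ − 70 → 2305
Giving 2829 / 3215 / 5229 / 7457 / 2305.
— Period 2 —
Births: 3215 * 0.432 = 1389
20–39: 2829 * 0.959 = 2713
40–59: 3215 * 0.954 = 3067
60–79: 5229 * 0.957 = 5004
80+: 7457 * 0.916 + 2305 * 0.301 = 6831 + 694 = 7525
Net migration: 0–19 + 280 → 1669; 20–39 + 50 → 2763; 40–59 − 400 → 2667; 60–79 − 390 → 4614; 80+ − 70 → 7455
Giving 1669 / 2763 / 2667 / 4614 / 7455.
Scenario A total after 2 periods: 19168
Scenario B projection —
— Period 1 —
Births: 5900 * 0.532 = 3139
20–39: 3300 * 0.959 = 3165
40–59: 5900 * 0.954 = 5629
60–79: 8200 * 0.957 = 7847
80+: 2050 * 0.916 + 1650 * 0.301 = 1878 + 497 = 2375
Net migration: 0–19 + 280 → 3419; 20–39 + 50 → 3215; 40–59 − 400 → 5229; 60–79 − 390 → 7457; 80+ − 70 → 2305
Giving 3419 / 3215 / 5229 / 7457 / 2305.
— Period 2 —
Births: 3215 * 0.532 = 1710
20–39: 3419 * 0.959 = 3279
40–59: 3215 * 0.954 = 3067
60–79: 5229 * 0.957 = 5004
80+: 7457 * 0.916 + 2305 * 0.301 = 6831 + 694 = 7525
Net migration: 0–19 + 280 → 1990; 20–39 + 50 → 3329; 40–59 − 400 → 2667; 60–79 − 390 → 4614; 80+ − 70 → 7455
Giving 1990 / 3329 / 2667 / 4614 / 7455.
Scenario B total after 2 periods: 20055
Difference B − A = 20055 − 19168 = 887

887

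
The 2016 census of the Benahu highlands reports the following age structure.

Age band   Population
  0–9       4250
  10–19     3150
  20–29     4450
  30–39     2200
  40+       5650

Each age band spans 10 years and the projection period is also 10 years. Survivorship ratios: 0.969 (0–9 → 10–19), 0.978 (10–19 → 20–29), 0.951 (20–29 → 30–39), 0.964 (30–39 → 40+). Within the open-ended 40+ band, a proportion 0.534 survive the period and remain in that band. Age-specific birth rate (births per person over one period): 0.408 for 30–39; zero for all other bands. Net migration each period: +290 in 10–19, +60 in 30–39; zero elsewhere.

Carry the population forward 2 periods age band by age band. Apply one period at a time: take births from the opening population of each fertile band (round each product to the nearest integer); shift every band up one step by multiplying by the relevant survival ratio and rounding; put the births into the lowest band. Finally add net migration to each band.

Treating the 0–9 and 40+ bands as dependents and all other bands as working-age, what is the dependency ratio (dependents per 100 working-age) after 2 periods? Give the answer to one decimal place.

Numbering the bands 1..5 from youngest to oldest:
— Period 1 —
Births: 2200 × 0.408 = 898
Band 2: 4250 × 0.969 = 4118
Band 3: 3150 × 0.978 = 3081
Band 4: 4450 × 0.951 = 4232
Band 5: 2200 × 0.964 + 5650 × 0.534 = 2121 + 3017 = 5138
Net migration: Band 2 + 290 → 4408; Band 4 + 60 → 4292
→ [898, 4408, 3081, 4292, 5138]
— Period 2 —
Births: 4292 × 0.408 = 1751
Band 2: 898 × 0.969 = 870
Band 3: 4408 × 0.978 = 4311
Band 4: 3081 × 0.951 = 2930
Band 5: 4292 × 0.964 + 5138 × 0.534 = 4137 + 2744 = 6881
Net migration: Band 2 + 290 → 1160; Band 4 + 60 → 2990
→ [1751, 1160, 4311, 2990, 6881]
Dependents (band 0–9 + band 40+) = 1751 + 6881 = 8632; working-age = 8461; ratio = 8632/8461 × 100 = 102.0

102.0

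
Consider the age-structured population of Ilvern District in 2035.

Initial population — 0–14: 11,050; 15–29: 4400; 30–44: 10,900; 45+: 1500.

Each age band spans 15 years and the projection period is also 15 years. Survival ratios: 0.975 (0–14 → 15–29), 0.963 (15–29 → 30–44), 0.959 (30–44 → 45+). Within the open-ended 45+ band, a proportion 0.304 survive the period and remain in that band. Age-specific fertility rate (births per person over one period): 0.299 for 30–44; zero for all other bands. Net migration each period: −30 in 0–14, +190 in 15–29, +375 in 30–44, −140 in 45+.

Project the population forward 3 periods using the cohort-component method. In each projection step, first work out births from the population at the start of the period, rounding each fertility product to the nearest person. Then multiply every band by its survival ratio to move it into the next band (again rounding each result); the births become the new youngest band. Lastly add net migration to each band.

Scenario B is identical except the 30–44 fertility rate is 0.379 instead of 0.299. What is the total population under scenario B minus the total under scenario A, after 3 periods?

2054

After projecting period 1:
Births: 10900 * 0.299 = 3259
15–29: 11050 * 0.975 = 10774
30–44: 4400 * 0.963 = 4237
45+: 10900 * 0.959 + 1500 * 0.304 = 10453 + 456 = 10909
Net migration: 0–14 − 30 → 3229; 15–29 + 190 → 10964; 30–44 + 375 → 4612; 45+ − 140 → 10769
→ [3229, 10964, 4612, 10769]
After projecting period 2:
Births: 4612 * 0.299 = 1379
15–29: 3229 * 0.975 = 3148
30–44: 10964 * 0.963 = 10558
45+: 4612 * 0.959 + 10769 * 0.304 = 4423 + 3274 = 7697
Net migration: 0–14 − 30 → 1349; 15–29 + 190 → 3338; 30–44 + 375 → 10933; 45+ − 140 → 7557
→ [1349, 3338, 10933, 7557]
After projecting period 3:
Births: 10933 * 0.299 = 3269
15–29: 1349 * 0.975 = 1315
30–44: 3338 * 0.963 = 3214
45+: 10933 * 0.959 + 7557 * 0.304 = 10485 + 2297 = 12782
Net migration: 0–14 − 30 → 3239; 15–29 + 190 → 1505; 30–44 + 375 → 3589; 45+ − 140 → 12642
→ [3239, 1505, 3589, 12642]
Scenario A total after 3 periods: 20975
Scenario B projection —
After projecting period 1:
Births: 10900 * 0.379 = 4131
15–29: 11050 * 0.975 = 10774
30–44: 4400 * 0.963 = 4237
45+: 10900 * 0.959 + 1500 * 0.304 = 10453 + 456 = 10909
Net migration: 0–14 − 30 → 4101; 15–29 + 190 → 10964; 30–44 + 375 → 4612; 45+ − 140 → 10769
→ [4101, 10964, 4612, 10769]
After projecting period 2:
Births: 4612 * 0.379 = 1748
15–29: 4101 * 0.975 = 3998
30–44: 10964 * 0.963 = 10558
45+: 4612 * 0.959 + 10769 * 0.304 = 4423 + 3274 = 7697
Net migration: 0–14 − 30 → 1718; 15–29 + 190 → 4188; 30–44 + 375 → 10933; 45+ − 140 → 7557
→ [1718, 4188, 10933, 7557]
After projecting period 3:
Births: 10933 * 0.379 = 4144
15–29: 1718 * 0.975 = 1675
30–44: 4188 * 0.963 = 4033
45+: 10933 * 0.959 + 7557 * 0.304 = 10485 + 2297 = 12782
Net migration: 0–14 − 30 → 4114; 15–29 + 190 → 1865; 30–44 + 375 → 4408; 45+ − 140 → 12642
→ [4114, 1865, 4408, 12642]
Scenario B total after 3 periods: 23029
Difference B − A = 23029 − 20975 = 2054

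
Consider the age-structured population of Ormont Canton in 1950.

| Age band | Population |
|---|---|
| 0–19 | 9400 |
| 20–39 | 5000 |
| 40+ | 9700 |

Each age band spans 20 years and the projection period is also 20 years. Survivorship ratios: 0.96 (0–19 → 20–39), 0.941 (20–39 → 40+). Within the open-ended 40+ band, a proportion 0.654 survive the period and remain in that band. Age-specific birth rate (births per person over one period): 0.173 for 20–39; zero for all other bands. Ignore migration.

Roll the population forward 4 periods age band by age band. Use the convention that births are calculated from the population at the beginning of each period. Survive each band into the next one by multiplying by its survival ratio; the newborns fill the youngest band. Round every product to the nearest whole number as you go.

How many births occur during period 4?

259

[period 1]
Births: 5000 * 0.173 = 865
20–39: 9400 * 0.96 = 9024
40+: 5000 * 0.941 + 9700 * 0.654 = 4705 + 6344 = 11049
End of period: [865, 9024, 11049]
[period 2]
Births: 9024 * 0.173 = 1561
20–39: 865 * 0.96 = 830
40+: 9024 * 0.941 + 11049 * 0.654 = 8492 + 7226 = 15718
End of period: [1561, 830, 15718]
[period 3]
Births: 830 * 0.173 = 144
20–39: 1561 * 0.96 = 1499
40+: 830 * 0.941 + 15718 * 0.654 = 781 + 10280 = 11061
End of period: [144, 1499, 11061]
[period 4]
Births: 1499 * 0.173 = 259
20–39: 144 * 0.96 = 138
40+: 1499 * 0.941 + 11061 * 0.654 = 1411 + 7234 = 8645
End of period: [259, 138, 8645]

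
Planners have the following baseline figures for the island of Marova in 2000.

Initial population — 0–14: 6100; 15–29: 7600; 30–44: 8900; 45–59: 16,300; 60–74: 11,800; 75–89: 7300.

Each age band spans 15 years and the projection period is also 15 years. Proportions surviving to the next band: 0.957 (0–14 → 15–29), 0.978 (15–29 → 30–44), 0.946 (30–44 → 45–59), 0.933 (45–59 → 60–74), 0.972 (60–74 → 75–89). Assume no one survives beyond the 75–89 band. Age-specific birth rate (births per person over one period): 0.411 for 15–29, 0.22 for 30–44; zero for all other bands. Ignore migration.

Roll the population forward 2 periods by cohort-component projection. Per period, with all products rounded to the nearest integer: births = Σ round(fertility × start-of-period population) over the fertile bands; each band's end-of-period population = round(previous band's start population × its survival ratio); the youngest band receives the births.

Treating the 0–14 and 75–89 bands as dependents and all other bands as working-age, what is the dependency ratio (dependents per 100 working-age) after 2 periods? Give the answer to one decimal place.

73.9

After projecting period 1:
Births: 7600 × 0.411 = 3124  |  8900 × 0.22 = 1958 ⇒ total 5082
15–29: 6100 × 0.957 = 5838
30–44: 7600 × 0.978 = 7433
45–59: 8900 × 0.946 = 8419
60–74: 16300 × 0.933 = 15208
75–89: 11800 × 0.972 = 11470
Giving 5082 / 5838 / 7433 / 8419 / 15208 / 11470.
After projecting period 2:
Births: 5838 × 0.411 = 2399  |  7433 × 0.22 = 1635 ⇒ total 4034
15–29: 5082 × 0.957 = 4863
30–44: 5838 × 0.978 = 5710
45–59: 7433 × 0.946 = 7032
60–74: 8419 × 0.933 = 7855
75–89: 15208 × 0.972 = 14782
Giving 4034 / 4863 / 5710 / 7032 / 7855 / 14782.
Dependents (band 0–14 + band 75–89) = 4034 + 14782 = 18816; working-age = 25460; ratio = 18816/25460 × 100 = 73.9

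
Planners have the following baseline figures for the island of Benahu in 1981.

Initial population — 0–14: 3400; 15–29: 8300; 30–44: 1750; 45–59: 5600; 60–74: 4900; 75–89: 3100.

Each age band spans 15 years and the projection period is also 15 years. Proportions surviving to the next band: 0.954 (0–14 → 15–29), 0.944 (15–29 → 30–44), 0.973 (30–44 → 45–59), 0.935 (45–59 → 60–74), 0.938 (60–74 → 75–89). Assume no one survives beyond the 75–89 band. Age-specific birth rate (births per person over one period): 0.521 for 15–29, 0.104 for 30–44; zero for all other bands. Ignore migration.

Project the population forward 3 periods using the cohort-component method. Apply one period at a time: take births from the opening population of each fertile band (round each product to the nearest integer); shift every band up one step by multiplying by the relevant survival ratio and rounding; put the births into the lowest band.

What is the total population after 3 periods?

20606

Period 1:
Births: 8300 × 0.521 = 4324, 1750 × 0.104 = 182 ⇒ total 4506
15–29: 3400 × 0.954 = 3244
30–44: 8300 × 0.944 = 7835
45–59: 1750 × 0.973 = 1703
60–74: 5600 × 0.935 = 5236
75–89: 4900 × 0.938 = 4596
→ [4506, 3244, 7835, 1703, 5236, 4596]
Period 2:
Births: 3244 × 0.521 = 1690, 7835 × 0.104 = 815 ⇒ total 2505
15–29: 4506 × 0.954 = 4299
30–44: 3244 × 0.944 = 3062
45–59: 7835 × 0.973 = 7623
60–74: 1703 × 0.935 = 1592
75–89: 5236 × 0.938 = 4911
→ [2505, 4299, 3062, 7623, 1592, 4911]
Period 3:
Births: 4299 × 0.521 = 2240, 3062 × 0.104 = 318 ⇒ total 2558
15–29: 2505 × 0.954 = 2390
30–44: 4299 × 0.944 = 4058
45–59: 3062 × 0.973 = 2979
60–74: 7623 × 0.935 = 7128
75–89: 1592 × 0.938 = 1493
→ [2558, 2390, 4058, 2979, 7128, 1493]
Total after period 3: 2558 + 2390 + 4058 + 2979 + 7128 + 1493 = 20606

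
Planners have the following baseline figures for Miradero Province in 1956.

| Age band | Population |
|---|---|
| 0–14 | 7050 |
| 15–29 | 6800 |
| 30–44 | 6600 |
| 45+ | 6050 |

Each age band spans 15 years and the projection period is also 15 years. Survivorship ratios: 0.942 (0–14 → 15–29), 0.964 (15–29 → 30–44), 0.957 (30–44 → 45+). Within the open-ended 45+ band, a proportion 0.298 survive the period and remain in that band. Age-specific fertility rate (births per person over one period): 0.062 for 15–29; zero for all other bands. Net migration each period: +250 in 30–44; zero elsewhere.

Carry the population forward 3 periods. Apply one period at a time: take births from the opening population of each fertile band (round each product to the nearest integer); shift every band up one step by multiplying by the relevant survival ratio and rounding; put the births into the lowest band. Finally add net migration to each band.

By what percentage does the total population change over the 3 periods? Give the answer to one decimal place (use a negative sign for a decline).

(Groups numbered youngest = 1 to oldest = 4.)
Period 1:
Births: 6800 × 0.062 = 422
Group 2: 7050 × 0.942 = 6641
Group 3: 6800 × 0.964 = 6555
Group 4: 6600 × 0.957 + 6050 × 0.298 = 6316 + 1803 = 8119
Net migration: Group 3 + 250 → 6805
→ [422, 6641, 6805, 8119]
Period 2:
Births: 6641 × 0.062 = 412
Group 2: 422 × 0.942 = 398
Group 3: 6641 × 0.964 = 6402
Group 4: 6805 × 0.957 + 8119 × 0.298 = 6512 + 2419 = 8931
Net migration: Group 3 + 250 → 6652
→ [412, 398, 6652, 8931]
Period 3:
Births: 398 × 0.062 = 25
Group 2: 412 × 0.942 = 388
Group 3: 398 × 0.964 = 384
Group 4: 6652 × 0.957 + 8931 × 0.298 = 6366 + 2661 = 9027
Net migration: Group 3 + 250 → 634
→ [25, 388, 634, 9027]
Total: 26500 → 10074; change = -16426; percentage change = -62.0%

-62.0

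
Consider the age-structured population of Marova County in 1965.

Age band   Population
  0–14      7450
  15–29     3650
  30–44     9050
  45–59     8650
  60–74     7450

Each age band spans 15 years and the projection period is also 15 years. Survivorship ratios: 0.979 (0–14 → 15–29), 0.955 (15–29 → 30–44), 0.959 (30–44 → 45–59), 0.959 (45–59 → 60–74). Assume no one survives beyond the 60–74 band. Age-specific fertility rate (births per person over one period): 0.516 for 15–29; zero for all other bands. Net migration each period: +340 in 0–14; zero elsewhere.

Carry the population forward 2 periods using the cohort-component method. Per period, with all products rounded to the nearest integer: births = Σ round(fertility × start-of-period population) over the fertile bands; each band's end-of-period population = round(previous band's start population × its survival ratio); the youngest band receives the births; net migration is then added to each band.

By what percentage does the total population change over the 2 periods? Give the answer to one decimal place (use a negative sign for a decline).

After projecting period 1:
Births: 3650 * 0.516 = 1883
15–29: 7450 * 0.979 = 7294
30–44: 3650 * 0.955 = 3486
45–59: 9050 * 0.959 = 8679
60–74: 8650 * 0.959 = 8295
Net migration: 0–14 + 340 → 2223
End of period: [2223, 7294, 3486, 8679, 8295]
After projecting period 2:
Births: 7294 * 0.516 = 3764
15–29: 2223 * 0.979 = 2176
30–44: 7294 * 0.955 = 6966
45–59: 3486 * 0.959 = 3343
60–74: 8679 * 0.959 = 8323
Net migration: 0–14 + 340 → 4104
End of period: [4104, 2176, 6966, 3343, 8323]
Total: 36250 → 24912; change = -11338; percentage change = -31.3%

-31.3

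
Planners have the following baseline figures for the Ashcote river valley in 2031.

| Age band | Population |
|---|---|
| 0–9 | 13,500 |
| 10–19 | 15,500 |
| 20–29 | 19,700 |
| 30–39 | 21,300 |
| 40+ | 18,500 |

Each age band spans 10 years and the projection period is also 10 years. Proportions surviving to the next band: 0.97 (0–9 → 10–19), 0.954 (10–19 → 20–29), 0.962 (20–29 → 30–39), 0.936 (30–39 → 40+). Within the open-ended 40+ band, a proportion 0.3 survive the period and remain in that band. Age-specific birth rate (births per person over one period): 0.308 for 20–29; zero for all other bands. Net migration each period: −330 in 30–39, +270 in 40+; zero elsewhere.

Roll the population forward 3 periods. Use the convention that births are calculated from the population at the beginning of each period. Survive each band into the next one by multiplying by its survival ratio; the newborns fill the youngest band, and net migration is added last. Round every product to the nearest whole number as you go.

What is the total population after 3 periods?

Numbering the groups 1..5 from youngest to oldest:
Period 1.
Births: 19700 * 0.308 = 6068
Group 2: 13500 * 0.97 = 13095
Group 3: 15500 * 0.954 = 14787
Group 4: 19700 * 0.962 = 18951
Group 5: 21300 * 0.936 + 18500 * 0.3 = 19937 + 5550 = 25487
Net migration: Group 4 − 330 → 18621; Group 5 + 270 → 25757
→ [6068, 13095, 14787, 18621, 25757]
Period 2.
Births: 14787 * 0.308 = 4554
Group 2: 6068 * 0.97 = 5886
Group 3: 13095 * 0.954 = 12493
Group 4: 14787 * 0.962 = 14225
Group 5: 18621 * 0.936 + 25757 * 0.3 = 17429 + 7727 = 25156
Net migration: Group 4 − 330 → 13895; Group 5 + 270 → 25426
→ [4554, 5886, 12493, 13895, 25426]
Period 3.
Births: 12493 * 0.308 = 3848
Group 2: 4554 * 0.97 = 4417
Group 3: 5886 * 0.954 = 5615
Group 4: 12493 * 0.962 = 12018
Group 5: 13895 * 0.936 + 25426 * 0.3 = 13006 + 7628 = 20634
Net migration: Group 4 − 330 → 11688; Group 5 + 270 → 20904
→ [3848, 4417, 5615, 11688, 20904]
Total after period 3: 3848 + 4417 + 5615 + 11688 + 20904 = 46472

46472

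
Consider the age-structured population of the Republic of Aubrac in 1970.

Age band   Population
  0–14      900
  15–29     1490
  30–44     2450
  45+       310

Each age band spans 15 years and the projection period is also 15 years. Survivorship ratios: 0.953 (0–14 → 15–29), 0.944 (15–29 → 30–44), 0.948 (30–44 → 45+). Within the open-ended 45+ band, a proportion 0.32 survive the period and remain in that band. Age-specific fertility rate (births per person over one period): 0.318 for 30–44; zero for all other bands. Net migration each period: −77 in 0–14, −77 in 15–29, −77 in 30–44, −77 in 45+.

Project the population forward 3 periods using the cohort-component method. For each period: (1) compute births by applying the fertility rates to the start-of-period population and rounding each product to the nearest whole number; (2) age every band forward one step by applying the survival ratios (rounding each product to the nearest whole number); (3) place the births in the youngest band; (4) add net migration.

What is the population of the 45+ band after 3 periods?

1168

Call the groups 1 to 4, youngest first.
— Period 1 —
Births: 2450 × 0.318 = 779
Group 2: 900 × 0.953 = 858
Group 3: 1490 × 0.944 = 1407
Group 4: 2450 × 0.948 + 310 × 0.32 = 2323 + 99 = 2422
Net migration: Group 1 − 77 → 702; Group 2 − 77 → 781; Group 3 − 77 → 1330; Group 4 − 77 → 2345
End of period: [702, 781, 1330, 2345]
— Period 2 —
Births: 1330 × 0.318 = 423
Group 2: 702 × 0.953 = 669
Group 3: 781 × 0.944 = 737
Group 4: 1330 × 0.948 + 2345 × 0.32 = 1261 + 750 = 2011
Net migration: Group 1 − 77 → 346; Group 2 − 77 → 592; Group 3 − 77 → 660; Group 4 − 77 → 1934
End of period: [346, 592, 660, 1934]
— Period 3 —
Births: 660 × 0.318 = 210
Group 2: 346 × 0.953 = 330
Group 3: 592 × 0.944 = 559
Group 4: 660 × 0.948 + 1934 × 0.32 = 626 + 619 = 1245
Net migration: Group 1 − 77 → 133; Group 2 − 77 → 253; Group 3 − 77 → 482; Group 4 − 77 → 1168
End of period: [133, 253, 482, 1168]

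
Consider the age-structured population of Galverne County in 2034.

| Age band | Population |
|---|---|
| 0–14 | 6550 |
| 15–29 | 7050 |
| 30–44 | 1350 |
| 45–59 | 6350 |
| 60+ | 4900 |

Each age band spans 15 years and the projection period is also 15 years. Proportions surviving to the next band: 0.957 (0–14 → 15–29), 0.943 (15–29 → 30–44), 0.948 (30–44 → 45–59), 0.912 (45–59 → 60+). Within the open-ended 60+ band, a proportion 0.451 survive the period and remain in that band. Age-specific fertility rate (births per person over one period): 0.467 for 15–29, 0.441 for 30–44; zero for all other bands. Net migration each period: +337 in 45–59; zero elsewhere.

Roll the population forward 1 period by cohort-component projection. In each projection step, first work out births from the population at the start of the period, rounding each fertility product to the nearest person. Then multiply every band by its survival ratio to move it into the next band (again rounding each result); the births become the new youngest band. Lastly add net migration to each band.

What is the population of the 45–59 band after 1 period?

1617

After projecting period 1:
Births: 7050 × 0.467 = 3292 ; 1350 × 0.441 = 595 — total 3887
15–29: 6550 × 0.957 = 6268
30–44: 7050 × 0.943 = 6648
45–59: 1350 × 0.948 = 1280
60+: 6350 × 0.912 + 4900 × 0.451 = 5791 + 2210 = 8001
Net migration: 45–59 + 337 → 1617
End of period: [3887, 6268, 6648, 1617, 8001]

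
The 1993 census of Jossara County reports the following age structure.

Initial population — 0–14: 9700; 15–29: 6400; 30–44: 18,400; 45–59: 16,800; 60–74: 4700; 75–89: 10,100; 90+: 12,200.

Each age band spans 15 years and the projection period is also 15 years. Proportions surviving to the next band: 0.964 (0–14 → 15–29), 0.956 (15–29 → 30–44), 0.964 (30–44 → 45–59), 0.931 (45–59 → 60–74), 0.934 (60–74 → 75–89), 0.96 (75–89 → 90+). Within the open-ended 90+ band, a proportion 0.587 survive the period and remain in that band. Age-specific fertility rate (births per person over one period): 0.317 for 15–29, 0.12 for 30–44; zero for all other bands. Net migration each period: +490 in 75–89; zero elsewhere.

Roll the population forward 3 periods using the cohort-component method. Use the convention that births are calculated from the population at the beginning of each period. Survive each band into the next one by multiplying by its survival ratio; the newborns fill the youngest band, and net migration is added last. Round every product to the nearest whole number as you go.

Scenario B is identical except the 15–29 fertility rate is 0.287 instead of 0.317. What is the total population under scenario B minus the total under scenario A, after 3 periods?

Numbering the groups 1..7 from youngest to oldest:
Period 1:
Births: 6400 * 0.317 = 2029 ; 18400 * 0.12 = 2208 ⇒ total 4237
Group 2: 9700 * 0.964 = 9351
Group 3: 6400 * 0.956 = 6118
Group 4: 18400 * 0.964 = 17738
Group 5: 16800 * 0.931 = 15641
Group 6: 4700 * 0.934 = 4390
Group 7: 10100 * 0.96 + 12200 * 0.587 = 9696 + 7161 = 16857
Net migration: Group 6 + 490 → 4880
Population now: 0–14=4237, 15–29=9351, 30–44=6118, 45–59=17738, 60–74=15641, 75–89=4880, 90+=16857
Period 2:
Births: 9351 * 0.317 = 2964 ; 6118 * 0.12 = 734 ⇒ total 3698
Group 2: 4237 * 0.964 = 4084
Group 3: 9351 * 0.956 = 8940
Group 4: 6118 * 0.964 = 5898
Group 5: 17738 * 0.931 = 16514
Group 6: 15641 * 0.934 = 14609
Group 7: 4880 * 0.96 + 16857 * 0.587 = 4685 + 9895 = 14580
Net migration: Group 6 + 490 → 15099
Population now: 0–14=3698, 15–29=4084, 30–44=8940, 45–59=5898, 60–74=16514, 75–89=15099, 90+=14580
Period 3:
Births: 4084 * 0.317 = 1295 ; 8940 * 0.12 = 1073 ⇒ total 2368
Group 2: 3698 * 0.964 = 3565
Group 3: 4084 * 0.956 = 3904
Group 4: 8940 * 0.964 = 8618
Group 5: 5898 * 0.931 = 5491
Group 6: 16514 * 0.934 = 15424
Group 7: 15099 * 0.96 + 14580 * 0.587 = 14495 + 8558 = 23053
Net migration: Group 6 + 490 → 15914
Population now: 0–14=2368, 15–29=3565, 30–44=3904, 45–59=8618, 60–74=5491, 75–89=15914, 90+=23053
Scenario A total after 3 periods: 62913
Scenario B projection —
Period 1:
Births: 6400 * 0.287 = 1837 ; 18400 * 0.12 = 2208 ⇒ total 4045
Group 2: 9700 * 0.964 = 9351
Group 3: 6400 * 0.956 = 6118
Group 4: 18400 * 0.964 = 17738
Group 5: 16800 * 0.931 = 15641
Group 6: 4700 * 0.934 = 4390
Group 7: 10100 * 0.96 + 12200 * 0.587 = 9696 + 7161 = 16857
Net migration: Group 6 + 490 → 4880
Population now: 0–14=4045, 15–29=9351, 30–44=6118, 45–59=17738, 60–74=15641, 75–89=4880, 90+=16857
Period 2:
Births: 9351 * 0.287 = 2684 ; 6118 * 0.12 = 734 ⇒ total 3418
Group 2: 4045 * 0.964 = 3899
Group 3: 9351 * 0.956 = 8940
Group 4: 6118 * 0.964 = 5898
Group 5: 17738 * 0.931 = 16514
Group 6: 15641 * 0.934 = 14609
Group 7: 4880 * 0.96 + 16857 * 0.587 = 4685 + 9895 = 14580
Net migration: Group 6 + 490 → 15099
Population now: 0–14=3418, 15–29=3899, 30–44=8940, 45–59=5898, 60–74=16514, 75–89=15099, 90+=14580
Period 3:
Births: 3899 * 0.287 = 1119 ; 8940 * 0.12 = 1073 ⇒ total 2192
Group 2: 3418 * 0.964 = 3295
Group 3: 3899 * 0.956 = 3727
Group 4: 8940 * 0.964 = 8618
Group 5: 5898 * 0.931 = 5491
Group 6: 16514 * 0.934 = 15424
Group 7: 15099 * 0.96 + 14580 * 0.587 = 14495 + 8558 = 23053
Net migration: Group 6 + 490 → 15914
Population now: 0–14=2192, 15–29=3295, 30–44=3727, 45–59=8618, 60–74=5491, 75–89=15914, 90+=23053
Scenario B total after 3 periods: 62290
Difference B − A = 62290 − 62913 = -623

-623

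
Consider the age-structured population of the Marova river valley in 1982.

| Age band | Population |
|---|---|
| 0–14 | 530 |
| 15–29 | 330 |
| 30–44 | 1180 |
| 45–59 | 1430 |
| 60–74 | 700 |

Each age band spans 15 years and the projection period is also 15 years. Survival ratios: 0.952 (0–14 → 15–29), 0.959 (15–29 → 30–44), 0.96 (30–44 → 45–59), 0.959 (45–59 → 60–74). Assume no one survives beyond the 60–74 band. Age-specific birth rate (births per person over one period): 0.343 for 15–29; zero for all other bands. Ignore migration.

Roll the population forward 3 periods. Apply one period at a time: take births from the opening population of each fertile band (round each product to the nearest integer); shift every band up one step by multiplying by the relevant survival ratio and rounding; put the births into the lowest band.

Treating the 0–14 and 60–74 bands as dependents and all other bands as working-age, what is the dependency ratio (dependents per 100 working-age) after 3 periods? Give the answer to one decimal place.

(Groups numbered youngest = 1 to oldest = 5.)
[period 1]
Births: 330 * 0.343 = 113
Group 2: 530 * 0.952 = 505
Group 3: 330 * 0.959 = 316
Group 4: 1180 * 0.96 = 1133
Group 5: 1430 * 0.959 = 1371
→ [113, 505, 316, 1133, 1371]
[period 2]
Births: 505 * 0.343 = 173
Group 2: 113 * 0.952 = 108
Group 3: 505 * 0.959 = 484
Group 4: 316 * 0.96 = 303
Group 5: 1133 * 0.959 = 1087
→ [173, 108, 484, 303, 1087]
[period 3]
Births: 108 * 0.343 = 37
Group 2: 173 * 0.952 = 165
Group 3: 108 * 0.959 = 104
Group 4: 484 * 0.96 = 465
Group 5: 303 * 0.959 = 291
→ [37, 165, 104, 465, 291]
Dependents (band 0–14 + band 60–74) = 37 + 291 = 328; working-age = 734; ratio = 328/734 × 100 = 44.7

44.7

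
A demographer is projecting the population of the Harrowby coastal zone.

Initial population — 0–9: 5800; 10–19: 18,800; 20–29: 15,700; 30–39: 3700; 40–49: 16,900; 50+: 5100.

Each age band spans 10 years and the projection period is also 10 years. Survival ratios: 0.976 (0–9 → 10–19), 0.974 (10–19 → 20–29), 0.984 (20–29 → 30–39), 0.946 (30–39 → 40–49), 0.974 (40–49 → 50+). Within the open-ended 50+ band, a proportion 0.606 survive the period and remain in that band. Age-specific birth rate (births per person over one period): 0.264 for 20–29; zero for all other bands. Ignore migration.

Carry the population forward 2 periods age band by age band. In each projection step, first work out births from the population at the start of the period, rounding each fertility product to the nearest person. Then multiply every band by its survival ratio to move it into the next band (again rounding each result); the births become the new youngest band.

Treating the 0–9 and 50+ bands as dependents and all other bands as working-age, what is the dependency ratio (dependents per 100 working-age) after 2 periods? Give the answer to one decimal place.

47.6

Call the bands 1 to 6, youngest first.
Period 1:
Births: 15700 × 0.264 = 4145
Band 2: 5800 × 0.976 = 5661
Band 3: 18800 × 0.974 = 18311
Band 4: 15700 × 0.984 = 15449
Band 5: 3700 × 0.946 = 3500
Band 6: 16900 × 0.974 + 5100 × 0.606 = 16461 + 3091 = 19552
→ [4145, 5661, 18311, 15449, 3500, 19552]
Period 2:
Births: 18311 × 0.264 = 4834
Band 2: 4145 × 0.976 = 4046
Band 3: 5661 × 0.974 = 5514
Band 4: 18311 × 0.984 = 18018
Band 5: 15449 × 0.946 = 14615
Band 6: 3500 × 0.974 + 19552 × 0.606 = 3409 + 11849 = 15258
→ [4834, 4046, 5514, 18018, 14615, 15258]
Dependents (band 0–9 + band 50+) = 4834 + 15258 = 20092; working-age = 42193; ratio = 20092/42193 × 100 = 47.6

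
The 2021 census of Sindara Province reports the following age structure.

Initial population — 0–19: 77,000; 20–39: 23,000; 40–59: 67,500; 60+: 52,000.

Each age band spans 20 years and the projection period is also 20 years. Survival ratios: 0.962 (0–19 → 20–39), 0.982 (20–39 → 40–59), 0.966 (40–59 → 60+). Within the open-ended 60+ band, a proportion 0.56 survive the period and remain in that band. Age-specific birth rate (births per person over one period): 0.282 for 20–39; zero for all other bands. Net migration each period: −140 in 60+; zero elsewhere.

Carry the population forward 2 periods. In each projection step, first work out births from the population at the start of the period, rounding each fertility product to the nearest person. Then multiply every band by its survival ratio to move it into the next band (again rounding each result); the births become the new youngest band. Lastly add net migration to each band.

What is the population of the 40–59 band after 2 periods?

Period 1:
Births: 23000 × 0.282 = 6486
20–39: 77000 × 0.962 = 74074
40–59: 23000 × 0.982 = 22586
60+: 67500 × 0.966 + 52000 × 0.56 = 65205 + 29120 = 94325
Net migration: 60+ − 140 → 94185
Population now: 0–19=6486, 20–39=74074, 40–59=22586, 60+=94185
Period 2:
Births: 74074 × 0.282 = 20889
20–39: 6486 × 0.962 = 6240
40–59: 74074 × 0.982 = 72741
60+: 22586 × 0.966 + 94185 × 0.56 = 21818 + 52744 = 74562
Net migration: 60+ − 140 → 74422
Population now: 0–19=20889, 20–39=6240, 40–59=72741, 60+=74422

72741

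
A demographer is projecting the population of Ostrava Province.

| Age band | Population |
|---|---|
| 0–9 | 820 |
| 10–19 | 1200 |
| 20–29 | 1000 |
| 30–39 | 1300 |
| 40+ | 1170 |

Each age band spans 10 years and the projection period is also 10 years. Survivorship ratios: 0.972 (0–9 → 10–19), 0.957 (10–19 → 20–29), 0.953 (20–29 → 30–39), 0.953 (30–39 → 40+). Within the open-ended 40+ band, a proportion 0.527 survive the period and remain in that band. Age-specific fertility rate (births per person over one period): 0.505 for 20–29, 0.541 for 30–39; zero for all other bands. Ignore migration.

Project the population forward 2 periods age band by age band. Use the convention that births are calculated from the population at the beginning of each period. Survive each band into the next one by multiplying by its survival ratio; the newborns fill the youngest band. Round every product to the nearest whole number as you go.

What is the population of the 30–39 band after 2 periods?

1094

(Groups numbered youngest = 1 to oldest = 5.)
[period 1]
Births: 1000 × 0.505 = 505 ; 1300 × 0.541 = 703 — total 1208
Group 2: 820 × 0.972 = 797
Group 3: 1200 × 0.957 = 1148
Group 4: 1000 × 0.953 = 953
Group 5: 1300 × 0.953 + 1170 × 0.527 = 1239 + 617 = 1856
Population now: 0–9=1208, 10–19=797, 20–29=1148, 30–39=953, 40+=1856
[period 2]
Births: 1148 × 0.505 = 580 ; 953 × 0.541 = 516 — total 1096
Group 2: 1208 × 0.972 = 1174
Group 3: 797 × 0.957 = 763
Group 4: 1148 × 0.953 = 1094
Group 5: 953 × 0.953 + 1856 × 0.527 = 908 + 978 = 1886
Population now: 0–9=1096, 10–19=1174, 20–29=763, 30–39=1094, 40+=1886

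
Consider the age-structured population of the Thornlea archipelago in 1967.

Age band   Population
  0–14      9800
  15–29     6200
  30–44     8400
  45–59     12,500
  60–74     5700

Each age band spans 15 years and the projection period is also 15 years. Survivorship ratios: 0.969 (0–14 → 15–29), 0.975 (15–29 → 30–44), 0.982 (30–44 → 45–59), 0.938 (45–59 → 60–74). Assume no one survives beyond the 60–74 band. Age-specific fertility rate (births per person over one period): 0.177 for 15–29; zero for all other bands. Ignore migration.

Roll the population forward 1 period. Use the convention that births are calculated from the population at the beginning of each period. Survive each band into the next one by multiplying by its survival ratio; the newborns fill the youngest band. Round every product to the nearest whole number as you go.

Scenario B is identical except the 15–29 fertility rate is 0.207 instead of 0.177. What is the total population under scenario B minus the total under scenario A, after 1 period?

186

Period 1.
Births: 6200 × 0.177 = 1097
15–29: 9800 × 0.969 = 9496
30–44: 6200 × 0.975 = 6045
45–59: 8400 × 0.982 = 8249
60–74: 12500 × 0.938 = 11725
→ [1097, 9496, 6045, 8249, 11725]
Scenario A total after 1 period: 36612
Scenario B projection —
Period 1.
Births: 6200 × 0.207 = 1283
15–29: 9800 × 0.969 = 9496
30–44: 6200 × 0.975 = 6045
45–59: 8400 × 0.982 = 8249
60–74: 12500 × 0.938 = 11725
→ [1283, 9496, 6045, 8249, 11725]
Scenario B total after 1 period: 36798
Difference B − A = 36798 − 36612 = 186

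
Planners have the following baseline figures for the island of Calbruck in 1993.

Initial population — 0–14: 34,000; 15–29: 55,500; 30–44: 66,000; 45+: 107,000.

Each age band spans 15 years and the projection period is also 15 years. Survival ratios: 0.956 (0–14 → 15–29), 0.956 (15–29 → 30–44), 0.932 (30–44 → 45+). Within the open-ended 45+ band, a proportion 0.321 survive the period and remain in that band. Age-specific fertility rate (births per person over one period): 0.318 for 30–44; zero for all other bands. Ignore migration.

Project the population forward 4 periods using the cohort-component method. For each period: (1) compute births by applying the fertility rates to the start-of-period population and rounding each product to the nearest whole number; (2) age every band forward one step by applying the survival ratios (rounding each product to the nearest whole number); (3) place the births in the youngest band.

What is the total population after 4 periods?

Call the groups 1 to 4, youngest first.
After projecting period 1:
Births: 66000 * 0.318 = 20988
Group 2: 34000 * 0.956 = 32504
Group 3: 55500 * 0.956 = 53058
Group 4: 66000 * 0.932 + 107000 * 0.321 = 61512 + 34347 = 95859
End of period: [20988, 32504, 53058, 95859]
After projecting period 2:
Births: 53058 * 0.318 = 16872
Group 2: 20988 * 0.956 = 20065
Group 3: 32504 * 0.956 = 31074
Group 4: 53058 * 0.932 + 95859 * 0.321 = 49450 + 30771 = 80221
End of period: [16872, 20065, 31074, 80221]
After projecting period 3:
Births: 31074 * 0.318 = 9882
Group 2: 16872 * 0.956 = 16130
Group 3: 20065 * 0.956 = 19182
Group 4: 31074 * 0.932 + 80221 * 0.321 = 28961 + 25751 = 54712
End of period: [9882, 16130, 19182, 54712]
After projecting period 4:
Births: 19182 * 0.318 = 6100
Group 2: 9882 * 0.956 = 9447
Group 3: 16130 * 0.956 = 15420
Group 4: 19182 * 0.932 + 54712 * 0.321 = 17878 + 17563 = 35441
End of period: [6100, 9447, 15420, 35441]
Total after period 4: 6100 + 9447 + 15420 + 35441 = 66408

66408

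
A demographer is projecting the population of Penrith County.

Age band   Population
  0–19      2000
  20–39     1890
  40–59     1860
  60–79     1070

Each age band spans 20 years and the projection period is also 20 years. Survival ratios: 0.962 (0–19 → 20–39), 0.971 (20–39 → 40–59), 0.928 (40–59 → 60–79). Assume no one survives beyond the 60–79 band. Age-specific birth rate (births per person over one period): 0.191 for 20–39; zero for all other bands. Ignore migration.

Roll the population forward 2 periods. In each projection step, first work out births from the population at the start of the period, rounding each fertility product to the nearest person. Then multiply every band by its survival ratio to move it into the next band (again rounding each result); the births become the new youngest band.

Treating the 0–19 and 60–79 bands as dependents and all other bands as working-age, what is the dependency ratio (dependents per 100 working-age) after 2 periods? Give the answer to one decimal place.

93.5

Period 1.
Births: 1890 × 0.191 = 361
20–39: 2000 × 0.962 = 1924
40–59: 1890 × 0.971 = 1835
60–79: 1860 × 0.928 = 1726
Giving 361 / 1924 / 1835 / 1726.
Period 2.
Births: 1924 × 0.191 = 367
20–39: 361 × 0.962 = 347
40–59: 1924 × 0.971 = 1868
60–79: 1835 × 0.928 = 1703
Giving 367 / 347 / 1868 / 1703.
Dependents (band 0–19 + band 60–79) = 367 + 1703 = 2070; working-age = 2215; ratio = 2070/2215 × 100 = 93.5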